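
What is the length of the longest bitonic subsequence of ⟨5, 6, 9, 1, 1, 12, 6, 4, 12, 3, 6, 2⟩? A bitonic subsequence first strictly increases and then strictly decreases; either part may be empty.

One longest bitonic subsequence is 5, 6, 9, 12, 6, 4, 3, 2 (positions 1,2,3,6,7,8,10,12): it rises to 12 then falls. Length 8 is optimal.

8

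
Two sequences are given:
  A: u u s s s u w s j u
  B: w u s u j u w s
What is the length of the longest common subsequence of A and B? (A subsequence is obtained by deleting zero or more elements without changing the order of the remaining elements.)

5

A longest common subsequence is uuuws (length 5); the LCS DP confirms no longer common subsequence exists.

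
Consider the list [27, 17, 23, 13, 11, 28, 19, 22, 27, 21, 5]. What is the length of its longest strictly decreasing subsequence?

One longest decreasing subsequence is 27, 17, 13, 11, 5 (positions 1,2,4,5,11), of length 5; no longer one exists.

5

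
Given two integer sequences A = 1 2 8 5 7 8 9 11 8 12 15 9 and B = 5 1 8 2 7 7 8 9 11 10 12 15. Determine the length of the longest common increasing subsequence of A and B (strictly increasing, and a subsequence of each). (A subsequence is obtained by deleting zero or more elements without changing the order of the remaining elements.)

For each value that appears in both, track the longest common increasing run ending there.
The best achievable length is 8; one witness is 1, 2, 7, 8, 9, 11, 12, 15 (A-positions 1,2,5,6,7,8,10,11, B-positions 2,4,5,7,8,9,11,12).

8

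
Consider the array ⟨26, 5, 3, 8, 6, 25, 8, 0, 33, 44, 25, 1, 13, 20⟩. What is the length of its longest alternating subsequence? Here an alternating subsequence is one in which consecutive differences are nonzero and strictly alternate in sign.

A longest alternating subsequence is 26, 5, 8, 6, 25, 8, 33, 1, 13 (positions 1,2,4,5,6,7,9,12,13); its 8 consecutive differences strictly alternate in sign, and length 9 is optimal.

9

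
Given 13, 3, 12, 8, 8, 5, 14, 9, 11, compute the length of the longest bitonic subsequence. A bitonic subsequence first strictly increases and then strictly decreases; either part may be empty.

4

Let inc[i] be the LIS ending at i and dec[i] the longest strictly decreasing subsequence starting at i. inc = [1, 1, 2, 2, 2, 2, 3, 3, 4], dec = [4, 1, 3, 2, 2, 1, 2, 1, 1].
max_i inc[i]+dec[i]−1 = 4, with one witness 13, 12, 8, 5.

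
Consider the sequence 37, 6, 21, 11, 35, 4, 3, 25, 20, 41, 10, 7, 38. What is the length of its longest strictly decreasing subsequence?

Let dp[i] be the longest decreasing subsequence ending at position i. Then dp = [1, 2, 2, 3, 2, 4, 5, 3, 4, 1, 5, 6, 2].
The maximum is 6; one witness is 37, 35, 25, 20, 10, 7 at positions 1,5,8,9,11,12.

6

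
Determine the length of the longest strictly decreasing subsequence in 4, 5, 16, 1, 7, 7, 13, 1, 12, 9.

Scanning left to right, the best length ending at each element is: 4→1, 5→1, 16→1, 1→2, 7→2, 7→2, 13→2, 1→3, 12→3, 9→4.
So the longest decreasing subsequence has length 4, e.g. 16, 13, 12, 9.

4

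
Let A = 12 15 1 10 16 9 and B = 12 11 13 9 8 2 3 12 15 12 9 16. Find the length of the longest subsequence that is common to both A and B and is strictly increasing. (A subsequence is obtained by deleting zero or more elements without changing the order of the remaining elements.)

3

For each value that appears in both, track the longest common increasing run ending there.
The best achievable length is 3; one witness is 12, 15, 16 (A-positions 1,2,5, B-positions 1,9,12).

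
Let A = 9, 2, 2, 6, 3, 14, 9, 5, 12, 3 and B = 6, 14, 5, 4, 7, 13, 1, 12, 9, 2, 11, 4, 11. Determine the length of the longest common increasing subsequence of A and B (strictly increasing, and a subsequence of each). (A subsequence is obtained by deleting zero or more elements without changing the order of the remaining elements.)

For each value that appears in both, track the longest common increasing run ending there.
The best achievable length is 2; one witness is 6, 14 (A-positions 4,6, B-positions 1,2).

2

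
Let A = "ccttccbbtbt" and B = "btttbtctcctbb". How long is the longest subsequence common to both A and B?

Backtracking the LCS table gives one alignment: c (A2,B7) → t (A4,B8) → c (A5,B9) → c (A6,B10) → b (A8,B12) → b (A10,B13).
So the longest common subsequence has length 6.

6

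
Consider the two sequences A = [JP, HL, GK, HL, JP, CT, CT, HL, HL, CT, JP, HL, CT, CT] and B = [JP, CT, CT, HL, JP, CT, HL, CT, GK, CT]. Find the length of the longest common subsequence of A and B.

8

A longest common subsequence is JP, CT, CT, HL, CT, HL, CT, CT (length 8); the LCS DP confirms no longer common subsequence exists.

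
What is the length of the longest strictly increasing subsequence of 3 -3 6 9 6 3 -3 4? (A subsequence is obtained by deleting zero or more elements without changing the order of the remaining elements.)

3

Scanning left to right, the best length ending at each element is: 3→1, -3→1, 6→2, 9→3, 6→2, 3→2, -3→1, 4→3.
So the longest increasing subsequence has length 3, e.g. 3, 6, 9.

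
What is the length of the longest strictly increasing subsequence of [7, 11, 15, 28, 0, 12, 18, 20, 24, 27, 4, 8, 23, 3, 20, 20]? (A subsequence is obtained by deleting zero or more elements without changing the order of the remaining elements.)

7

One longest increasing subsequence is 7, 11, 15, 18, 20, 24, 27 (positions 1,2,3,7,8,9,10), of length 7; no longer one exists.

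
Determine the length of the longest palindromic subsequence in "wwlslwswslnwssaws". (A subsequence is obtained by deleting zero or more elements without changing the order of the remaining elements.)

Using dp[i][j] = 2 + dp[i+1][j−1] if the ends match, else max(dp[i+1][j], dp[i][j−1]):
dp[1][17] = 11. A witness is wwlswswslww at positions 1,2,3,4,6,7,8,9,10,12,16.

11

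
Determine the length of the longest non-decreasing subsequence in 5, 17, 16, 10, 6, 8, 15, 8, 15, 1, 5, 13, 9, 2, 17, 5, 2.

Scanning left to right, the best length ending at each element is: 5→1, 17→2, 16→2, 10→2, 6→2, 8→3, 15→4, 8→4, 15→5, 1→1, 5→2, 13→5, 9→5, 2→2, 17→6, 5→3, 2→3.
So the longest non-decreasing subsequence has length 6, e.g. 5, 6, 8, 15, 15, 17.

6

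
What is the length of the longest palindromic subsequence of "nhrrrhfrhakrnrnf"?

9

One longest palindromic subsequence is nrrhrhrrn (positions 1,3,5,6,8,9,12,14,15); it reads the same forward and backward, and the interval DP gives dp[1][16] = 9.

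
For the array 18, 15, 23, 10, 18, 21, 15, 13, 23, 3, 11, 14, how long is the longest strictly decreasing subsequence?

Scanning left to right, the best length ending at each element is: 18→1, 15→2, 23→1, 10→3, 18→2, 21→2, 15→3, 13→4, 23→1, 3→5, 11→5, 14→4.
So the longest decreasing subsequence has length 5, e.g. 23, 18, 15, 13, 3.

5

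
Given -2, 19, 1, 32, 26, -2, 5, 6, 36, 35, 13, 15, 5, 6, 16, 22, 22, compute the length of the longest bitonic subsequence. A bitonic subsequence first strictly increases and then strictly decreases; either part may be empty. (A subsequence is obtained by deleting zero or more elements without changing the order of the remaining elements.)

8

One longest bitonic subsequence is -2, 1, 5, 6, 36, 35, 15, 6 (positions 1,3,7,8,9,10,12,14): it rises to 36 then falls. Length 8 is optimal.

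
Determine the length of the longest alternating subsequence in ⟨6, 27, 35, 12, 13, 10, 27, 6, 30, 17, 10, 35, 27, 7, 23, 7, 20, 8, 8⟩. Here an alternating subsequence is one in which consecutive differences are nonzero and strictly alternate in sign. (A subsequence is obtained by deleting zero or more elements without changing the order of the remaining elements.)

Track the best alternating length ending on an up-step vs a down-step at each position: up/down = 1/1, 2/1, 2/1, 2/3, 4/3, 2/5, 6/3, 1/7, 8/3, 8/9, 8/9, 10/1, 10/11, 8/11, 12/11, 8/13, 14/13, 14/15, 14/15.
The maximum over both is 15; one such subsequence is 6, 27, 12, 13, 10, 27, 6, 30, 17, 35, 7, 23, 7, 20, 8.

15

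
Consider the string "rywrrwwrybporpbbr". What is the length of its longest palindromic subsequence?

One longest palindromic subsequence is rrrwwrrr (positions 1,4,5,6,7,8,13,17); it reads the same forward and backward, and the interval DP gives dp[1][17] = 8.

8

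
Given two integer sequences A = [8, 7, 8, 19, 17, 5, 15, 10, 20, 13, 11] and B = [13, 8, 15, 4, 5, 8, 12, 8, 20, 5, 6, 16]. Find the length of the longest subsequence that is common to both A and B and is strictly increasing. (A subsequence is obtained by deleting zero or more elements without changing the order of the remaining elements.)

A longest common strictly increasing subsequence is 8, 15, 20 (length 3); it appears in order in both A and B, and no longer such subsequence exists.

3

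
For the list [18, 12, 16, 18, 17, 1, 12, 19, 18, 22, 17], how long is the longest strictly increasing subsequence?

Let dp[i] be the longest increasing subsequence ending at position i. Then dp = [1, 1, 2, 3, 3, 1, 2, 4, 4, 5, 3].
The maximum is 5; one witness is 12, 16, 18, 19, 22 at positions 2,3,4,8,10.

5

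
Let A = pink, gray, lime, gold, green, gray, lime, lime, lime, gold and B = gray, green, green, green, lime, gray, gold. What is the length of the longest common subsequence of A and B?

A longest common subsequence is gray, lime, gray, gold (length 4); the LCS DP confirms no longer common subsequence exists.

4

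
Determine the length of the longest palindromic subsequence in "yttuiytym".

One longest palindromic subsequence is ytyty (positions 1,2,6,7,8); it reads the same forward and backward, and the interval DP gives dp[1][9] = 5.

5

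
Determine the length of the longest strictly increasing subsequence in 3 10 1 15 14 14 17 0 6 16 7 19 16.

5

Let dp[i] be the longest increasing subsequence ending at position i. Then dp = [1, 2, 1, 3, 3, 3, 4, 1, 2, 4, 3, 5, 4].
The maximum is 5; one witness is 3, 10, 15, 17, 19 at positions 1,2,4,7,12.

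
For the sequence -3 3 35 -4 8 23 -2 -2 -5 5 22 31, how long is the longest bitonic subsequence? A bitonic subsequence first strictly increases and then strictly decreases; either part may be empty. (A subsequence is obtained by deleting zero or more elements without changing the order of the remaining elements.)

6

Let inc[i] be the LIS ending at i and dec[i] the longest strictly decreasing subsequence starting at i. inc = [1, 2, 3, 1, 3, 4, 2, 2, 1, 3, 4, 5], dec = [3, 3, 4, 2, 3, 3, 2, 2, 1, 1, 1, 1].
max_i inc[i]+dec[i]−1 = 6, with one witness -3, 3, 35, 23, -2, -5.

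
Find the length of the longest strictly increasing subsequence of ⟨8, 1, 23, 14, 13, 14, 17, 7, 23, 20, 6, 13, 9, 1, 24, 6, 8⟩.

6

One longest increasing subsequence is 8, 13, 14, 17, 23, 24 (positions 1,5,6,7,9,15), of length 6; no longer one exists.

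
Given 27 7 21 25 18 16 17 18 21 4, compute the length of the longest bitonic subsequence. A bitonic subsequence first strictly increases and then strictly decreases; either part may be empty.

One longest bitonic subsequence is 7, 21, 25, 18, 17, 4 (positions 2,3,4,5,7,10): it rises to 25 then falls. Length 6 is optimal.

6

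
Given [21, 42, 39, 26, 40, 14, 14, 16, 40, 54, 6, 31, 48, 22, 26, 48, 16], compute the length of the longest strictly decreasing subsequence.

5

Scanning left to right, the best length ending at each element is: 21→1, 42→1, 39→2, 26→3, 40→2, 14→4, 14→4, 16→4, 40→2, 54→1, 6→5, 31→3, 48→2, 22→4, 26→4, 48→2, 16→5.
So the longest decreasing subsequence has length 5, e.g. 42, 39, 26, 14, 6.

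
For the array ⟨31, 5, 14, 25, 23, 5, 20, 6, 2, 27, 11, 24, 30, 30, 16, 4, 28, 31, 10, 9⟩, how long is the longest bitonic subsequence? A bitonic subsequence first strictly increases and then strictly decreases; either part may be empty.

Let inc[i] be the LIS ending at i and dec[i] the longest strictly decreasing subsequence starting at i. inc = [1, 1, 2, 3, 3, 1, 3, 2, 1, 4, 3, 4, 5, 5, 4, 2, 5, 6, 3, 3], dec = [7, 2, 4, 6, 5, 2, 4, 2, 1, 5, 3, 4, 4, 4, 3, 1, 3, 3, 2, 1].
max_i inc[i]+dec[i]−1 = 8, with one witness 5, 14, 25, 23, 20, 16, 10, 9.

8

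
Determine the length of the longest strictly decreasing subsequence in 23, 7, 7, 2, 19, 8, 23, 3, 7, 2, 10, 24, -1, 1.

6

Scanning left to right, the best length ending at each element is: 23→1, 7→2, 7→2, 2→3, 19→2, 8→3, 23→1, 3→4, 7→4, 2→5, 10→3, 24→1, -1→6, 1→6.
So the longest decreasing subsequence has length 6, e.g. 23, 19, 8, 3, 2, -1.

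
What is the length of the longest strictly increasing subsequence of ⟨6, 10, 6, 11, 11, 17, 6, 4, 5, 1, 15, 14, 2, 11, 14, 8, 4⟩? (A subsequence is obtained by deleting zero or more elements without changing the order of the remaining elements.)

4

Let dp[i] be the longest increasing subsequence ending at position i. Then dp = [1, 2, 1, 3, 3, 4, 1, 1, 2, 1, 4, 4, 2, 3, 4, 3, 3].
The maximum is 4; one witness is 6, 10, 11, 17 at positions 1,2,4,6.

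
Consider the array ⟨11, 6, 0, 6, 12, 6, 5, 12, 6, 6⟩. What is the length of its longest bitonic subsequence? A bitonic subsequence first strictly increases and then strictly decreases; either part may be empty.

5

One longest bitonic subsequence is 0, 6, 12, 6, 5 (positions 3,4,5,6,7): it rises to 12 then falls. Length 5 is optimal.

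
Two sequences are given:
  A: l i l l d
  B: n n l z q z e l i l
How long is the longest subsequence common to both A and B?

A longest common subsequence is lil (length 3); the LCS DP confirms no longer common subsequence exists.

3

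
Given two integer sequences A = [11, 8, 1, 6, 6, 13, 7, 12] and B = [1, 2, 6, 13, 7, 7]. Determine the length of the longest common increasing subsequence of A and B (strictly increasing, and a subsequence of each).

A longest common strictly increasing subsequence is 1, 6, 13 (length 3); it appears in order in both A and B, and no longer such subsequence exists.

3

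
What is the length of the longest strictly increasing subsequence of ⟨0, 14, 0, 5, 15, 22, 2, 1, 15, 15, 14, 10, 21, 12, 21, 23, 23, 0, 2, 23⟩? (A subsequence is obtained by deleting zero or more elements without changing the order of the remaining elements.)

Scanning left to right, the best length ending at each element is: 0→1, 14→2, 0→1, 5→2, 15→3, 22→4, 2→2, 1→2, 15→3, 15→3, 14→3, 10→3, 21→4, 12→4, 21→5, 23→6, 23→6, 0→1, 2→3, 23→6.
So the longest increasing subsequence has length 6, e.g. 0, 5, 10, 12, 21, 23.

6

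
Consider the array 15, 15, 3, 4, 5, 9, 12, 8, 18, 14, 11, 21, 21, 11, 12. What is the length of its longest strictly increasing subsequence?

One longest increasing subsequence is 3, 4, 5, 9, 12, 18, 21 (positions 3,4,5,6,7,9,12), of length 7; no longer one exists.

7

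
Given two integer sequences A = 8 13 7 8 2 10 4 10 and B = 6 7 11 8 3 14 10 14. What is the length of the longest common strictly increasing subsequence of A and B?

3

A longest common strictly increasing subsequence is 7, 8, 10 (length 3); it appears in order in both A and B, and no longer such subsequence exists.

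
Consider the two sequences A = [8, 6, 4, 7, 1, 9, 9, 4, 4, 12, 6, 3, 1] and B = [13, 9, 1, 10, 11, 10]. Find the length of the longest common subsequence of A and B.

A longest common subsequence is 9, 1 (length 2); the LCS DP confirms no longer common subsequence exists.

2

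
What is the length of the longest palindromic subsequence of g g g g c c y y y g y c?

6

Using dp[i][j] = 2 + dp[i+1][j−1] if the ends match, else max(dp[i+1][j], dp[i][j−1]):
dp[1][12] = 6. A witness is cyyyyc at positions 5,7,8,9,11,12.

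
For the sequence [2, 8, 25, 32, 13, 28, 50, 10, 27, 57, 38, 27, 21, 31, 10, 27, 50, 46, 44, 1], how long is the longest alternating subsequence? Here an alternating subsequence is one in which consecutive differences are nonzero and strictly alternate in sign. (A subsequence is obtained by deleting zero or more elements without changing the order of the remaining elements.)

A longest alternating subsequence is 2, 25, 13, 28, 10, 57, 27, 31, 10, 50, 46 (positions 1,3,5,6,8,10,12,14,15,17,18); its 10 consecutive differences strictly alternate in sign, and length 11 is optimal.

11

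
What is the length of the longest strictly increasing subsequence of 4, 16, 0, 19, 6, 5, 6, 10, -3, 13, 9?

5

Scanning left to right, the best length ending at each element is: 4→1, 16→2, 0→1, 19→3, 6→2, 5→2, 6→3, 10→4, -3→1, 13→5, 9→4.
So the longest increasing subsequence has length 5, e.g. 4, 5, 6, 10, 13.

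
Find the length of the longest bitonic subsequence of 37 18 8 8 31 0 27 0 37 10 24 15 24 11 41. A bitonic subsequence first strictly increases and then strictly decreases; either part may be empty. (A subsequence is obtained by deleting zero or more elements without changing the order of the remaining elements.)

Let inc[i] be the LIS ending at i and dec[i] the longest strictly decreasing subsequence starting at i. inc = [1, 1, 1, 1, 2, 1, 2, 1, 3, 2, 3, 3, 4, 3, 5], dec = [6, 3, 2, 2, 5, 1, 4, 1, 4, 1, 3, 2, 2, 1, 1].
max_i inc[i]+dec[i]−1 = 6, with one witness 37, 31, 27, 24, 15, 11.

6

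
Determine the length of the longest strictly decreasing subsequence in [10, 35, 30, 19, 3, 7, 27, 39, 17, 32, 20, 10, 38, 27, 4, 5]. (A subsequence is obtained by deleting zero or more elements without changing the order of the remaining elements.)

6

One longest decreasing subsequence is 35, 30, 19, 17, 10, 4 (positions 2,3,4,9,12,15), of length 6; no longer one exists.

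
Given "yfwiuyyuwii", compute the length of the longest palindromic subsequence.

6

One longest palindromic subsequence is iuyyui (positions 4,5,6,7,8,11); it reads the same forward and backward, and the interval DP gives dp[1][11] = 6.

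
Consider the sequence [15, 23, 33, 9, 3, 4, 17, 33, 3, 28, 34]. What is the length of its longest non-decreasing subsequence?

One longest non-decreasing subsequence is 15, 23, 33, 33, 34 (positions 1,2,3,8,11), of length 5; no longer one exists.

5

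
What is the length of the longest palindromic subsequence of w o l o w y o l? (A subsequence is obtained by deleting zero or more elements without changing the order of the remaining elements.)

5

One longest palindromic subsequence is loyol (positions 3,4,6,7,8); it reads the same forward and backward, and the interval DP gives dp[1][8] = 5.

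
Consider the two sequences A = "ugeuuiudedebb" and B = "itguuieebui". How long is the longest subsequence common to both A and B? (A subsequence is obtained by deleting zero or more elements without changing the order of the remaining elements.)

Backtracking the LCS table gives one alignment: g (A2,B3) → u (A4,B4) → u (A5,B5) → i (A6,B6) → e (A9,B7) → e (A11,B8) → b (A12,B9).
So the longest common subsequence has length 7.

7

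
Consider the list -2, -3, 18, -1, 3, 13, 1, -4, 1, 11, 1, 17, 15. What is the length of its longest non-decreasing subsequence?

Let dp[i] be the longest non-decreasing subsequence ending at position i. Then dp = [1, 1, 2, 2, 3, 4, 3, 1, 4, 5, 5, 6, 6].
The maximum is 6; one witness is -2, -1, 1, 1, 11, 17 at positions 1,4,7,9,10,12.

6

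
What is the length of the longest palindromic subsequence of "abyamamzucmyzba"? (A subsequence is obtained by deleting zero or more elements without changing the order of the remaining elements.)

One longest palindromic subsequence is abymcmyba (positions 1,2,3,5,10,11,12,14,15); it reads the same forward and backward, and the interval DP gives dp[1][15] = 9.

9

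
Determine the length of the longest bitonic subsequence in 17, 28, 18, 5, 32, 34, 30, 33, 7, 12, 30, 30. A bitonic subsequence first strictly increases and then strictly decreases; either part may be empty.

Let inc[i] be the LIS ending at i and dec[i] the longest strictly decreasing subsequence starting at i. inc = [1, 2, 2, 1, 3, 4, 3, 4, 2, 3, 4, 4], dec = [2, 3, 2, 1, 3, 3, 2, 2, 1, 1, 1, 1].
max_i inc[i]+dec[i]−1 = 6, with one witness 17, 28, 32, 34, 33, 30.

6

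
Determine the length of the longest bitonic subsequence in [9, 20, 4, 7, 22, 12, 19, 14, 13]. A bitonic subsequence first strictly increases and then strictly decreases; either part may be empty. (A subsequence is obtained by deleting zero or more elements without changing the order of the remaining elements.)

Let inc[i] be the LIS ending at i and dec[i] the longest strictly decreasing subsequence starting at i. inc = [1, 2, 1, 2, 3, 3, 4, 4, 4], dec = [2, 4, 1, 1, 4, 1, 3, 2, 1].
max_i inc[i]+dec[i]−1 = 6, with one witness 9, 20, 22, 19, 14, 13.

6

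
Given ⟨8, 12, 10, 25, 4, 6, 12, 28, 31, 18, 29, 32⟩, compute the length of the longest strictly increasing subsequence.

6

Let dp[i] be the longest increasing subsequence ending at position i. Then dp = [1, 2, 2, 3, 1, 2, 3, 4, 5, 4, 5, 6].
The maximum is 6; one witness is 8, 12, 25, 28, 31, 32 at positions 1,2,4,8,9,12.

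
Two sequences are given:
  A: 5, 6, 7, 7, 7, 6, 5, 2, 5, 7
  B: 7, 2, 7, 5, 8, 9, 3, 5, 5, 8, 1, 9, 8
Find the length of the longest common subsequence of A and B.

4

Backtracking the LCS table gives one alignment: 7 (A3,B1) → 7 (A4,B3) → 5 (A7,B8) → 5 (A9,B9).
So the longest common subsequence has length 4.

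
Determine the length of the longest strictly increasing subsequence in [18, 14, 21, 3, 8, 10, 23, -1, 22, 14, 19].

Let dp[i] be the longest increasing subsequence ending at position i. Then dp = [1, 1, 2, 1, 2, 3, 4, 1, 4, 4, 5].
The maximum is 5; one witness is 3, 8, 10, 14, 19 at positions 4,5,6,10,11.

5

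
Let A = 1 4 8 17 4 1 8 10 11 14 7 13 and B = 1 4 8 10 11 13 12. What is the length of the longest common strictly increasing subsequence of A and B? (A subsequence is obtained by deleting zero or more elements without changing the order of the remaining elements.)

6

A longest common strictly increasing subsequence is 1, 4, 8, 10, 11, 13 (length 6); it appears in order in both A and B, and no longer such subsequence exists.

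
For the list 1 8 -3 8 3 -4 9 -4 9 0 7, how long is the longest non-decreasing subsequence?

5

One longest non-decreasing subsequence is 1, 8, 8, 9, 9 (positions 1,2,4,7,9), of length 5; no longer one exists.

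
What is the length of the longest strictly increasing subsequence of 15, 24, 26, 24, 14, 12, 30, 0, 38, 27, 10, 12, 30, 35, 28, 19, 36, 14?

7

One longest increasing subsequence is 15, 24, 26, 27, 30, 35, 36 (positions 1,2,3,10,13,14,17), of length 7; no longer one exists.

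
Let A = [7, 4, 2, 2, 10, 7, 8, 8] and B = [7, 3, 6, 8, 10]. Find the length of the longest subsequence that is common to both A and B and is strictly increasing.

2

For each value that appears in both, track the longest common increasing run ending there.
The best achievable length is 2; one witness is 7, 8 (A-positions 1,7, B-positions 1,4).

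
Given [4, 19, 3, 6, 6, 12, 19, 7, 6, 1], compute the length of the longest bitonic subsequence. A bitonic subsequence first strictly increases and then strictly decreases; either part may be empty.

7

Let inc[i] be the LIS ending at i and dec[i] the longest strictly decreasing subsequence starting at i. inc = [1, 2, 1, 2, 2, 3, 4, 3, 2, 1], dec = [3, 5, 2, 2, 2, 4, 4, 3, 2, 1].
max_i inc[i]+dec[i]−1 = 7, with one witness 4, 6, 12, 19, 7, 6, 1.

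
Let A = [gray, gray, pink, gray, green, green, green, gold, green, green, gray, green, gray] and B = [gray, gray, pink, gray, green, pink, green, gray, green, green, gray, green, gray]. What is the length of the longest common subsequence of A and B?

A longest common subsequence is gray, gray, pink, gray, green, green, green, green, gray, green, gray (length 11); the LCS DP confirms no longer common subsequence exists.

11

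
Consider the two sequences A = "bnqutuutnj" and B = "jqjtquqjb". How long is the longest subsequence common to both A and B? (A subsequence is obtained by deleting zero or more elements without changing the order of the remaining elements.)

4

A longest common subsequence is qtuj (length 4); the LCS DP confirms no longer common subsequence exists.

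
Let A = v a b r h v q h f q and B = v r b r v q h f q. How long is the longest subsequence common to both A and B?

8

A longest common subsequence is vbrvqhfq (length 8); the LCS DP confirms no longer common subsequence exists.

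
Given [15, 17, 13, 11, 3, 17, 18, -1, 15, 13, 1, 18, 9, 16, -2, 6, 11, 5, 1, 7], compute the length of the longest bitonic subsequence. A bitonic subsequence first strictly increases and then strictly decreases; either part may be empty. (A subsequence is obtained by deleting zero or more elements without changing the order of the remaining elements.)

9

Let inc[i] be the LIS ending at i and dec[i] the longest strictly decreasing subsequence starting at i. inc = [1, 2, 1, 1, 1, 2, 3, 1, 2, 2, 2, 3, 3, 4, 1, 3, 4, 3, 2, 4], dec = [7, 7, 6, 5, 3, 7, 7, 2, 6, 5, 2, 5, 4, 4, 1, 3, 3, 2, 1, 1].
max_i inc[i]+dec[i]−1 = 9, with one witness 15, 17, 18, 15, 13, 9, 6, 5, 1.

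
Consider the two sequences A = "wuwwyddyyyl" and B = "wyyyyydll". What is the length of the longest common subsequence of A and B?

Backtracking the LCS table gives one alignment: w (A1,B1) → y (A5,B3) → y (A8,B4) → y (A9,B5) → y (A10,B6) → l (A11,B9).
So the longest common subsequence has length 6.

6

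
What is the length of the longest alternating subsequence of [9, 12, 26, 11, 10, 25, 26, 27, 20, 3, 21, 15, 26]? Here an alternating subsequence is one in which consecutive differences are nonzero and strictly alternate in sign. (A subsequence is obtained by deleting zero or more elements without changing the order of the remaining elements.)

8

Track the best alternating length ending on an up-step vs a down-step at each position: up/down = 1/1, 2/1, 2/1, 2/3, 2/3, 4/3, 4/1, 4/1, 4/5, 1/5, 6/5, 6/7, 8/5.
The maximum over both is 8; one such subsequence is 9, 12, 11, 25, 20, 21, 15, 26.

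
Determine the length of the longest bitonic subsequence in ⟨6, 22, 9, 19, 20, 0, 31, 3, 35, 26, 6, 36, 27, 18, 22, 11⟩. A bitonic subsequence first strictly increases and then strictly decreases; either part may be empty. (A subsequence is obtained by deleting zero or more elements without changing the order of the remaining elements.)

One longest bitonic subsequence is 6, 9, 19, 20, 31, 35, 36, 27, 22, 11 (positions 1,3,4,5,7,9,12,13,15,16): it rises to 36 then falls. Length 10 is optimal.

10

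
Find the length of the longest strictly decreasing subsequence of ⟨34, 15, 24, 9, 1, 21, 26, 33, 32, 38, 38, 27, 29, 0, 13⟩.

Let dp[i] be the longest decreasing subsequence ending at position i. Then dp = [1, 2, 2, 3, 4, 3, 2, 2, 3, 1, 1, 4, 4, 5, 5].
The maximum is 5; one witness is 34, 15, 9, 1, 0 at positions 1,2,4,5,14.

5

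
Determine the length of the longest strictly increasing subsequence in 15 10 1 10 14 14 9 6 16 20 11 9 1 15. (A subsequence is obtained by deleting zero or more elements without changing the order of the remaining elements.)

5

Let dp[i] be the longest increasing subsequence ending at position i. Then dp = [1, 1, 1, 2, 3, 3, 2, 2, 4, 5, 3, 3, 1, 4].
The maximum is 5; one witness is 1, 10, 14, 16, 20 at positions 3,4,5,9,10.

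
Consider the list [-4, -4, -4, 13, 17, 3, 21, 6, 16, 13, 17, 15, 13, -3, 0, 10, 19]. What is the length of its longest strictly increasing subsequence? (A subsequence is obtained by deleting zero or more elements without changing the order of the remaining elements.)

6

One longest increasing subsequence is -4, 3, 6, 16, 17, 19 (positions 1,6,8,9,11,17), of length 6; no longer one exists.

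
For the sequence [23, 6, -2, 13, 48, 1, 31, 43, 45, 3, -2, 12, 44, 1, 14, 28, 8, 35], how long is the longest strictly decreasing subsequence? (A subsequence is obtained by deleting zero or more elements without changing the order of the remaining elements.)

One longest decreasing subsequence is 48, 45, 44, 14, 8 (positions 5,9,13,15,17), of length 5; no longer one exists.

5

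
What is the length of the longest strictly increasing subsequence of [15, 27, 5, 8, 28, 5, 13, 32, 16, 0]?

Scanning left to right, the best length ending at each element is: 15→1, 27→2, 5→1, 8→2, 28→3, 5→1, 13→3, 32→4, 16→4, 0→1.
So the longest increasing subsequence has length 4, e.g. 15, 27, 28, 32.

4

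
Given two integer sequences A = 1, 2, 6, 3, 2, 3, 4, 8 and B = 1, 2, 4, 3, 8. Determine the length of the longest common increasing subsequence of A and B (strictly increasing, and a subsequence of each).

4

A longest common strictly increasing subsequence is 1, 2, 4, 8 (length 4); it appears in order in both A and B, and no longer such subsequence exists.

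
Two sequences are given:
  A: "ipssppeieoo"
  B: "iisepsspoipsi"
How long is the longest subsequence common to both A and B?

7

Backtracking the LCS table gives one alignment: i (A1,B2) → p (A2,B5) → s (A3,B6) → s (A4,B7) → p (A5,B8) → p (A6,B11) → i (A8,B13).
So the longest common subsequence has length 7.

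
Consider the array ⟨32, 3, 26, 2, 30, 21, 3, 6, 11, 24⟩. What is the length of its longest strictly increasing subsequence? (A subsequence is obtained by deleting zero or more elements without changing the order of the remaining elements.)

Let dp[i] be the longest increasing subsequence ending at position i. Then dp = [1, 1, 2, 1, 3, 2, 2, 3, 4, 5].
The maximum is 5; one witness is 2, 3, 6, 11, 24 at positions 4,7,8,9,10.

5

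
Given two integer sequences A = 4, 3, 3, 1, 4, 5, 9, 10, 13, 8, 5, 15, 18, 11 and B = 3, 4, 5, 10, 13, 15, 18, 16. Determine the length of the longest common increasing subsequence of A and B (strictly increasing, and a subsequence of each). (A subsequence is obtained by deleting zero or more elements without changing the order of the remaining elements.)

7

A longest common strictly increasing subsequence is 3, 4, 5, 10, 13, 15, 18 (length 7); it appears in order in both A and B, and no longer such subsequence exists.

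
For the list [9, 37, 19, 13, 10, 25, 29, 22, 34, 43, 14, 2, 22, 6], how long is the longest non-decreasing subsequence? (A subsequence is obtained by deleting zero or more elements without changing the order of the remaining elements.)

Scanning left to right, the best length ending at each element is: 9→1, 37→2, 19→2, 13→2, 10→2, 25→3, 29→4, 22→3, 34→5, 43→6, 14→3, 2→1, 22→4, 6→2.
So the longest non-decreasing subsequence has length 6, e.g. 9, 19, 25, 29, 34, 43.

6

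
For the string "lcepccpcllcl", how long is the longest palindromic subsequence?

One longest palindromic subsequence is lcpccpcl (positions 1,2,4,5,6,7,11,12); it reads the same forward and backward, and the interval DP gives dp[1][12] = 8.

8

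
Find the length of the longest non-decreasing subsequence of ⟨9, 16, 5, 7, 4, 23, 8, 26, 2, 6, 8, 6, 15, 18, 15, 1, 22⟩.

7

Let dp[i] be the longest non-decreasing subsequence ending at position i. Then dp = [1, 2, 1, 2, 1, 3, 3, 4, 1, 2, 4, 3, 5, 6, 6, 1, 7].
The maximum is 7; one witness is 5, 7, 8, 8, 15, 18, 22 at positions 3,4,7,11,13,14,17.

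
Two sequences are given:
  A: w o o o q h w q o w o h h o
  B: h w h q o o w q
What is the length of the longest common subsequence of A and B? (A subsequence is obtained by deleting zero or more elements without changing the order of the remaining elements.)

A longest common subsequence is woowq (length 5); the LCS DP confirms no longer common subsequence exists.

5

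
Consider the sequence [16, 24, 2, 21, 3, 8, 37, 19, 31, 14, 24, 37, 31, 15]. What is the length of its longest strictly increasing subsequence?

6

Let dp[i] be the longest increasing subsequence ending at position i. Then dp = [1, 2, 1, 2, 2, 3, 4, 4, 5, 4, 5, 6, 6, 5].
The maximum is 6; one witness is 2, 3, 8, 19, 31, 37 at positions 3,5,6,8,9,12.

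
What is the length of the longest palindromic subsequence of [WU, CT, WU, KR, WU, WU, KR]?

Using dp[i][j] = 2 + dp[i+1][j−1] if the ends match, else max(dp[i+1][j], dp[i][j−1]):
dp[1][7] = 5. A witness is WU WU KR WU WU at positions 1,3,4,5,6.

5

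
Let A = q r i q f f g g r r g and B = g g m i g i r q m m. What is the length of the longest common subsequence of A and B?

A longest common subsequence is igr (length 3); the LCS DP confirms no longer common subsequence exists.

3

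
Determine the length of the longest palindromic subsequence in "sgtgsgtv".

One longest palindromic subsequence is tgsgt (positions 3,4,5,6,7); it reads the same forward and backward, and the interval DP gives dp[1][8] = 5.

5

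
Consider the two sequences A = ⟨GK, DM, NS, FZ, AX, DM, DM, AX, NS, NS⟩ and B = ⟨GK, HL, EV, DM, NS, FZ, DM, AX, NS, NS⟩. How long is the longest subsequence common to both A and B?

Backtracking the LCS table gives one alignment: GK (A1,B1) → DM (A2,B4) → NS (A3,B5) → FZ (A4,B6) → DM (A7,B7) → AX (A8,B8) → NS (A9,B9) → NS (A10,B10).
So the longest common subsequence has length 8.

8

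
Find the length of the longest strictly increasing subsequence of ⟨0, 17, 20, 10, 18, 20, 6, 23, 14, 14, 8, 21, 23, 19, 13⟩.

6

Let dp[i] be the longest increasing subsequence ending at position i. Then dp = [1, 2, 3, 2, 3, 4, 2, 5, 3, 3, 3, 5, 6, 4, 4].
The maximum is 6; one witness is 0, 17, 18, 20, 21, 23 at positions 1,2,5,6,12,13.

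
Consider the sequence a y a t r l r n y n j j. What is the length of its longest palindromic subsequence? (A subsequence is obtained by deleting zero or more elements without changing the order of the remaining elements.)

One longest palindromic subsequence is yrlry (positions 2,5,6,7,9); it reads the same forward and backward, and the interval DP gives dp[1][12] = 5.

5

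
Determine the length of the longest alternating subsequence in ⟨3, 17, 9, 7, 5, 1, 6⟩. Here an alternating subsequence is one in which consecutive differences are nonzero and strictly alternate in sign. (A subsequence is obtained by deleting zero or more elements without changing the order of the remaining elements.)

A longest alternating subsequence is 3, 17, 5, 6 (positions 1,2,5,7); its 3 consecutive differences strictly alternate in sign, and length 4 is optimal.

4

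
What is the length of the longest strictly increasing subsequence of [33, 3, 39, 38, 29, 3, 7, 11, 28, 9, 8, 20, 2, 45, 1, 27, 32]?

6

Let dp[i] be the longest increasing subsequence ending at position i. Then dp = [1, 1, 2, 2, 2, 1, 2, 3, 4, 3, 3, 4, 1, 5, 1, 5, 6].
The maximum is 6; one witness is 3, 7, 11, 20, 27, 32 at positions 2,7,8,12,16,17.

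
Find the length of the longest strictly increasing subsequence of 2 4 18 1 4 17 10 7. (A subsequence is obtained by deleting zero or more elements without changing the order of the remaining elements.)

3

Let dp[i] be the longest increasing subsequence ending at position i. Then dp = [1, 2, 3, 1, 2, 3, 3, 3].
The maximum is 3; one witness is 2, 4, 18 at positions 1,2,3.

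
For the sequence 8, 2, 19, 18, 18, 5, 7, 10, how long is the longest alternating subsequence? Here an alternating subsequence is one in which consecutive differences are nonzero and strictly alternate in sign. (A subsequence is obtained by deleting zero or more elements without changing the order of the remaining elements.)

A longest alternating subsequence is 8, 2, 19, 5, 7 (positions 1,2,3,6,7); its 4 consecutive differences strictly alternate in sign, and length 5 is optimal.

5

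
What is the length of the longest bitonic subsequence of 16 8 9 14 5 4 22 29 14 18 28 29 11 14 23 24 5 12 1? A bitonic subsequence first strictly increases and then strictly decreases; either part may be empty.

One longest bitonic subsequence is 8, 9, 14, 22, 29, 28, 24, 12, 1 (positions 2,3,4,7,8,11,16,18,19): it rises to 29 then falls. Length 9 is optimal.

9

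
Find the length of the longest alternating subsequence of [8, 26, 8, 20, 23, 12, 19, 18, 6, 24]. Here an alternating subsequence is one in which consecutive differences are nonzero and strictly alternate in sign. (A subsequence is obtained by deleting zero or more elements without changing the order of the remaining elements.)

8

A longest alternating subsequence is 8, 26, 8, 20, 12, 19, 18, 24 (positions 1,2,3,4,6,7,8,10); its 7 consecutive differences strictly alternate in sign, and length 8 is optimal.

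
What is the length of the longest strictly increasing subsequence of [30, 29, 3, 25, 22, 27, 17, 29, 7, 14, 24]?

4

Scanning left to right, the best length ending at each element is: 30→1, 29→1, 3→1, 25→2, 22→2, 27→3, 17→2, 29→4, 7→2, 14→3, 24→4.
So the longest increasing subsequence has length 4, e.g. 3, 25, 27, 29.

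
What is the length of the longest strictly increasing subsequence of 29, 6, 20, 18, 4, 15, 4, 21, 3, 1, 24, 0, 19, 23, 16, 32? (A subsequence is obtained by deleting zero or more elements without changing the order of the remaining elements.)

5

Let dp[i] be the longest increasing subsequence ending at position i. Then dp = [1, 1, 2, 2, 1, 2, 1, 3, 1, 1, 4, 1, 3, 4, 3, 5].
The maximum is 5; one witness is 6, 20, 21, 24, 32 at positions 2,3,8,11,16.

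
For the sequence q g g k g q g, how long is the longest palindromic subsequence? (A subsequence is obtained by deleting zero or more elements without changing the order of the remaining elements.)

5

Using dp[i][j] = 2 + dp[i+1][j−1] if the ends match, else max(dp[i+1][j], dp[i][j−1]):
dp[1][7] = 5. A witness is ggkgg at positions 2,3,4,5,7.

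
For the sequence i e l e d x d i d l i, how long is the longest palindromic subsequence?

7

One longest palindromic subsequence is ildidli (positions 1,3,5,8,9,10,11); it reads the same forward and backward, and the interval DP gives dp[1][11] = 7.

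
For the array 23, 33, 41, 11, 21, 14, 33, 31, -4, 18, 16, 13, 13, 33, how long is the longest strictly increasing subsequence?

Scanning left to right, the best length ending at each element is: 23→1, 33→2, 41→3, 11→1, 21→2, 14→2, 33→3, 31→3, -4→1, 18→3, 16→3, 13→2, 13→2, 33→4.
So the longest increasing subsequence has length 4, e.g. 11, 21, 31, 33.

4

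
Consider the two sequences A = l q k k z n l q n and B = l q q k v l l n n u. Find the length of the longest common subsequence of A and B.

A longest common subsequence is lqknn (length 5); the LCS DP confirms no longer common subsequence exists.

5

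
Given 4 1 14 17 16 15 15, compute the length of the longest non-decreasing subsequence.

4

One longest non-decreasing subsequence is 4, 14, 15, 15 (positions 1,3,6,7), of length 4; no longer one exists.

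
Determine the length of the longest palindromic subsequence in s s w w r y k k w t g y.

4

Using dp[i][j] = 2 + dp[i+1][j−1] if the ends match, else max(dp[i+1][j], dp[i][j−1]):
dp[1][12] = 4. A witness is ykky at positions 6,7,8,12.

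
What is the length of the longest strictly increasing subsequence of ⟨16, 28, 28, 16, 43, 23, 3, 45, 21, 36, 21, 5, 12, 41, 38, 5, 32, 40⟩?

5

Scanning left to right, the best length ending at each element is: 16→1, 28→2, 28→2, 16→1, 43→3, 23→2, 3→1, 45→4, 21→2, 36→3, 21→2, 5→2, 12→3, 41→4, 38→4, 5→2, 32→4, 40→5.
So the longest increasing subsequence has length 5, e.g. 16, 28, 36, 38, 40.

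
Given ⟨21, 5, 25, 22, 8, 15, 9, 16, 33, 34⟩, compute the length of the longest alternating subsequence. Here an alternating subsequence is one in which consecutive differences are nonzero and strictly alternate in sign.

7

Track the best alternating length ending on an up-step vs a down-step at each position: up/down = 1/1, 1/2, 3/1, 3/4, 3/4, 5/4, 5/6, 7/4, 7/1, 7/1.
The maximum over both is 7; one such subsequence is 21, 5, 25, 8, 15, 9, 16.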